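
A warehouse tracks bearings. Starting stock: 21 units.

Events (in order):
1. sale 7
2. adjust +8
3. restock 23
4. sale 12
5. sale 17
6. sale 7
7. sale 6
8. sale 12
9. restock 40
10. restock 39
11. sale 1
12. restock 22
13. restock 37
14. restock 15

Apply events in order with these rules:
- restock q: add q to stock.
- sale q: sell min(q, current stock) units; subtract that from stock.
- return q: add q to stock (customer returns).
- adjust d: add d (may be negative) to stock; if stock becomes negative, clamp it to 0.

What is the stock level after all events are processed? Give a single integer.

Answer: 152

Derivation:
Processing events:
Start: stock = 21
  Event 1 (sale 7): sell min(7,21)=7. stock: 21 - 7 = 14. total_sold = 7
  Event 2 (adjust +8): 14 + 8 = 22
  Event 3 (restock 23): 22 + 23 = 45
  Event 4 (sale 12): sell min(12,45)=12. stock: 45 - 12 = 33. total_sold = 19
  Event 5 (sale 17): sell min(17,33)=17. stock: 33 - 17 = 16. total_sold = 36
  Event 6 (sale 7): sell min(7,16)=7. stock: 16 - 7 = 9. total_sold = 43
  Event 7 (sale 6): sell min(6,9)=6. stock: 9 - 6 = 3. total_sold = 49
  Event 8 (sale 12): sell min(12,3)=3. stock: 3 - 3 = 0. total_sold = 52
  Event 9 (restock 40): 0 + 40 = 40
  Event 10 (restock 39): 40 + 39 = 79
  Event 11 (sale 1): sell min(1,79)=1. stock: 79 - 1 = 78. total_sold = 53
  Event 12 (restock 22): 78 + 22 = 100
  Event 13 (restock 37): 100 + 37 = 137
  Event 14 (restock 15): 137 + 15 = 152
Final: stock = 152, total_sold = 53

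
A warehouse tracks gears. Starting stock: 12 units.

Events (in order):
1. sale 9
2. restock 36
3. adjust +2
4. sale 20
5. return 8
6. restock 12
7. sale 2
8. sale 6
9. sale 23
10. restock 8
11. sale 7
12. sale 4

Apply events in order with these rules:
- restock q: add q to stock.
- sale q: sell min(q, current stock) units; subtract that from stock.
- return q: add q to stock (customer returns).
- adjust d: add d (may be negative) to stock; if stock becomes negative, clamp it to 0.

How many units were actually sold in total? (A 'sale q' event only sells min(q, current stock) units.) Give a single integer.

Answer: 71

Derivation:
Processing events:
Start: stock = 12
  Event 1 (sale 9): sell min(9,12)=9. stock: 12 - 9 = 3. total_sold = 9
  Event 2 (restock 36): 3 + 36 = 39
  Event 3 (adjust +2): 39 + 2 = 41
  Event 4 (sale 20): sell min(20,41)=20. stock: 41 - 20 = 21. total_sold = 29
  Event 5 (return 8): 21 + 8 = 29
  Event 6 (restock 12): 29 + 12 = 41
  Event 7 (sale 2): sell min(2,41)=2. stock: 41 - 2 = 39. total_sold = 31
  Event 8 (sale 6): sell min(6,39)=6. stock: 39 - 6 = 33. total_sold = 37
  Event 9 (sale 23): sell min(23,33)=23. stock: 33 - 23 = 10. total_sold = 60
  Event 10 (restock 8): 10 + 8 = 18
  Event 11 (sale 7): sell min(7,18)=7. stock: 18 - 7 = 11. total_sold = 67
  Event 12 (sale 4): sell min(4,11)=4. stock: 11 - 4 = 7. total_sold = 71
Final: stock = 7, total_sold = 71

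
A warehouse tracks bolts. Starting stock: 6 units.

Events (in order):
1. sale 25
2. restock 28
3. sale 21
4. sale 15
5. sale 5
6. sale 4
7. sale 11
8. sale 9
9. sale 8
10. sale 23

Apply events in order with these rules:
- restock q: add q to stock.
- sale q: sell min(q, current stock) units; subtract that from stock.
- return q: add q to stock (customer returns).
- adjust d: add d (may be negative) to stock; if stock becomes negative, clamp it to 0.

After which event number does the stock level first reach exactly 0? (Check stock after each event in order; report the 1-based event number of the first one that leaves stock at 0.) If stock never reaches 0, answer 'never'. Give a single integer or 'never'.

Processing events:
Start: stock = 6
  Event 1 (sale 25): sell min(25,6)=6. stock: 6 - 6 = 0. total_sold = 6
  Event 2 (restock 28): 0 + 28 = 28
  Event 3 (sale 21): sell min(21,28)=21. stock: 28 - 21 = 7. total_sold = 27
  Event 4 (sale 15): sell min(15,7)=7. stock: 7 - 7 = 0. total_sold = 34
  Event 5 (sale 5): sell min(5,0)=0. stock: 0 - 0 = 0. total_sold = 34
  Event 6 (sale 4): sell min(4,0)=0. stock: 0 - 0 = 0. total_sold = 34
  Event 7 (sale 11): sell min(11,0)=0. stock: 0 - 0 = 0. total_sold = 34
  Event 8 (sale 9): sell min(9,0)=0. stock: 0 - 0 = 0. total_sold = 34
  Event 9 (sale 8): sell min(8,0)=0. stock: 0 - 0 = 0. total_sold = 34
  Event 10 (sale 23): sell min(23,0)=0. stock: 0 - 0 = 0. total_sold = 34
Final: stock = 0, total_sold = 34

First zero at event 1.

Answer: 1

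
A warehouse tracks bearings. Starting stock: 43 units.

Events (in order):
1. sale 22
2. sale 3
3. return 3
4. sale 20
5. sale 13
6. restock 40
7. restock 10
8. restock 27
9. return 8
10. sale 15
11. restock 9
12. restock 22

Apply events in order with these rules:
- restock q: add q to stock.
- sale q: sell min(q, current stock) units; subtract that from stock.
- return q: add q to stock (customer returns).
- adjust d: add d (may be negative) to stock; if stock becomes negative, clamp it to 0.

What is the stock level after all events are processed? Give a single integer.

Answer: 101

Derivation:
Processing events:
Start: stock = 43
  Event 1 (sale 22): sell min(22,43)=22. stock: 43 - 22 = 21. total_sold = 22
  Event 2 (sale 3): sell min(3,21)=3. stock: 21 - 3 = 18. total_sold = 25
  Event 3 (return 3): 18 + 3 = 21
  Event 4 (sale 20): sell min(20,21)=20. stock: 21 - 20 = 1. total_sold = 45
  Event 5 (sale 13): sell min(13,1)=1. stock: 1 - 1 = 0. total_sold = 46
  Event 6 (restock 40): 0 + 40 = 40
  Event 7 (restock 10): 40 + 10 = 50
  Event 8 (restock 27): 50 + 27 = 77
  Event 9 (return 8): 77 + 8 = 85
  Event 10 (sale 15): sell min(15,85)=15. stock: 85 - 15 = 70. total_sold = 61
  Event 11 (restock 9): 70 + 9 = 79
  Event 12 (restock 22): 79 + 22 = 101
Final: stock = 101, total_sold = 61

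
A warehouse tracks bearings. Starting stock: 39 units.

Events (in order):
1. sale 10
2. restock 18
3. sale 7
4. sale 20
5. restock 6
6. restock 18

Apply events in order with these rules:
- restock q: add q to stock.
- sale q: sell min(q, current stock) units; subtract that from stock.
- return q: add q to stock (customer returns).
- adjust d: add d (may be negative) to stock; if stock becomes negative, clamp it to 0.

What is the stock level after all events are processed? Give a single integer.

Answer: 44

Derivation:
Processing events:
Start: stock = 39
  Event 1 (sale 10): sell min(10,39)=10. stock: 39 - 10 = 29. total_sold = 10
  Event 2 (restock 18): 29 + 18 = 47
  Event 3 (sale 7): sell min(7,47)=7. stock: 47 - 7 = 40. total_sold = 17
  Event 4 (sale 20): sell min(20,40)=20. stock: 40 - 20 = 20. total_sold = 37
  Event 5 (restock 6): 20 + 6 = 26
  Event 6 (restock 18): 26 + 18 = 44
Final: stock = 44, total_sold = 37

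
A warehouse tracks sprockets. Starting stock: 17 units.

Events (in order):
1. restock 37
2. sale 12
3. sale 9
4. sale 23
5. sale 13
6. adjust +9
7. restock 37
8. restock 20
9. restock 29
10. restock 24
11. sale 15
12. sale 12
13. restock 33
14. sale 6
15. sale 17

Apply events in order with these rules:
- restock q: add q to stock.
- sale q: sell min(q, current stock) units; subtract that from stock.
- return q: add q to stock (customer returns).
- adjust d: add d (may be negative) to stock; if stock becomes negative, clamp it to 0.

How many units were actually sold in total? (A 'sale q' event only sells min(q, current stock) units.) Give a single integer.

Answer: 104

Derivation:
Processing events:
Start: stock = 17
  Event 1 (restock 37): 17 + 37 = 54
  Event 2 (sale 12): sell min(12,54)=12. stock: 54 - 12 = 42. total_sold = 12
  Event 3 (sale 9): sell min(9,42)=9. stock: 42 - 9 = 33. total_sold = 21
  Event 4 (sale 23): sell min(23,33)=23. stock: 33 - 23 = 10. total_sold = 44
  Event 5 (sale 13): sell min(13,10)=10. stock: 10 - 10 = 0. total_sold = 54
  Event 6 (adjust +9): 0 + 9 = 9
  Event 7 (restock 37): 9 + 37 = 46
  Event 8 (restock 20): 46 + 20 = 66
  Event 9 (restock 29): 66 + 29 = 95
  Event 10 (restock 24): 95 + 24 = 119
  Event 11 (sale 15): sell min(15,119)=15. stock: 119 - 15 = 104. total_sold = 69
  Event 12 (sale 12): sell min(12,104)=12. stock: 104 - 12 = 92. total_sold = 81
  Event 13 (restock 33): 92 + 33 = 125
  Event 14 (sale 6): sell min(6,125)=6. stock: 125 - 6 = 119. total_sold = 87
  Event 15 (sale 17): sell min(17,119)=17. stock: 119 - 17 = 102. total_sold = 104
Final: stock = 102, total_sold = 104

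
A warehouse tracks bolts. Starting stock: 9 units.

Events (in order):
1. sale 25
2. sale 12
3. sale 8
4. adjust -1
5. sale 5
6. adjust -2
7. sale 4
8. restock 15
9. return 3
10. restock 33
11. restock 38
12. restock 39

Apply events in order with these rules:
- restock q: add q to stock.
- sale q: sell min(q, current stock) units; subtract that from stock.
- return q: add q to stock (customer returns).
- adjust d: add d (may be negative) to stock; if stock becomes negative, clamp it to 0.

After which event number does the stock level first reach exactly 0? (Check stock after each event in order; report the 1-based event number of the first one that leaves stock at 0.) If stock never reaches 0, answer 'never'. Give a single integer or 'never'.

Answer: 1

Derivation:
Processing events:
Start: stock = 9
  Event 1 (sale 25): sell min(25,9)=9. stock: 9 - 9 = 0. total_sold = 9
  Event 2 (sale 12): sell min(12,0)=0. stock: 0 - 0 = 0. total_sold = 9
  Event 3 (sale 8): sell min(8,0)=0. stock: 0 - 0 = 0. total_sold = 9
  Event 4 (adjust -1): 0 + -1 = 0 (clamped to 0)
  Event 5 (sale 5): sell min(5,0)=0. stock: 0 - 0 = 0. total_sold = 9
  Event 6 (adjust -2): 0 + -2 = 0 (clamped to 0)
  Event 7 (sale 4): sell min(4,0)=0. stock: 0 - 0 = 0. total_sold = 9
  Event 8 (restock 15): 0 + 15 = 15
  Event 9 (return 3): 15 + 3 = 18
  Event 10 (restock 33): 18 + 33 = 51
  Event 11 (restock 38): 51 + 38 = 89
  Event 12 (restock 39): 89 + 39 = 128
Final: stock = 128, total_sold = 9

First zero at event 1.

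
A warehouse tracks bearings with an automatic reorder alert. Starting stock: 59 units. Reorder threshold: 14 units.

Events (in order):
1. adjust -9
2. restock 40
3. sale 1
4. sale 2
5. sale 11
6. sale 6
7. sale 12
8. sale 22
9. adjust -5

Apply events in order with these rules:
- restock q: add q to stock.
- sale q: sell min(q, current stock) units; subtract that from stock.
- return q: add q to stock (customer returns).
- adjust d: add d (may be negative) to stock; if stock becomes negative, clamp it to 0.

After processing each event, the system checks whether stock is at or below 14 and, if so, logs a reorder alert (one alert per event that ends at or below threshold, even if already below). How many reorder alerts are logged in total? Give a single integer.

Processing events:
Start: stock = 59
  Event 1 (adjust -9): 59 + -9 = 50
  Event 2 (restock 40): 50 + 40 = 90
  Event 3 (sale 1): sell min(1,90)=1. stock: 90 - 1 = 89. total_sold = 1
  Event 4 (sale 2): sell min(2,89)=2. stock: 89 - 2 = 87. total_sold = 3
  Event 5 (sale 11): sell min(11,87)=11. stock: 87 - 11 = 76. total_sold = 14
  Event 6 (sale 6): sell min(6,76)=6. stock: 76 - 6 = 70. total_sold = 20
  Event 7 (sale 12): sell min(12,70)=12. stock: 70 - 12 = 58. total_sold = 32
  Event 8 (sale 22): sell min(22,58)=22. stock: 58 - 22 = 36. total_sold = 54
  Event 9 (adjust -5): 36 + -5 = 31
Final: stock = 31, total_sold = 54

Checking against threshold 14:
  After event 1: stock=50 > 14
  After event 2: stock=90 > 14
  After event 3: stock=89 > 14
  After event 4: stock=87 > 14
  After event 5: stock=76 > 14
  After event 6: stock=70 > 14
  After event 7: stock=58 > 14
  After event 8: stock=36 > 14
  After event 9: stock=31 > 14
Alert events: []. Count = 0

Answer: 0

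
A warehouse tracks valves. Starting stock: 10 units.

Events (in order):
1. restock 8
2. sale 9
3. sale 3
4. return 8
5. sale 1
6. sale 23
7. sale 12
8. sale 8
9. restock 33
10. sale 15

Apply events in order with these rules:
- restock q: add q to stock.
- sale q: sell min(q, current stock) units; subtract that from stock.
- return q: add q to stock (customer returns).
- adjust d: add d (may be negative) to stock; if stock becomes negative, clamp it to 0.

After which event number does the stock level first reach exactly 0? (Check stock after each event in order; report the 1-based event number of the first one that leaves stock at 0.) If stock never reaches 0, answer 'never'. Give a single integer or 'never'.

Answer: 6

Derivation:
Processing events:
Start: stock = 10
  Event 1 (restock 8): 10 + 8 = 18
  Event 2 (sale 9): sell min(9,18)=9. stock: 18 - 9 = 9. total_sold = 9
  Event 3 (sale 3): sell min(3,9)=3. stock: 9 - 3 = 6. total_sold = 12
  Event 4 (return 8): 6 + 8 = 14
  Event 5 (sale 1): sell min(1,14)=1. stock: 14 - 1 = 13. total_sold = 13
  Event 6 (sale 23): sell min(23,13)=13. stock: 13 - 13 = 0. total_sold = 26
  Event 7 (sale 12): sell min(12,0)=0. stock: 0 - 0 = 0. total_sold = 26
  Event 8 (sale 8): sell min(8,0)=0. stock: 0 - 0 = 0. total_sold = 26
  Event 9 (restock 33): 0 + 33 = 33
  Event 10 (sale 15): sell min(15,33)=15. stock: 33 - 15 = 18. total_sold = 41
Final: stock = 18, total_sold = 41

First zero at event 6.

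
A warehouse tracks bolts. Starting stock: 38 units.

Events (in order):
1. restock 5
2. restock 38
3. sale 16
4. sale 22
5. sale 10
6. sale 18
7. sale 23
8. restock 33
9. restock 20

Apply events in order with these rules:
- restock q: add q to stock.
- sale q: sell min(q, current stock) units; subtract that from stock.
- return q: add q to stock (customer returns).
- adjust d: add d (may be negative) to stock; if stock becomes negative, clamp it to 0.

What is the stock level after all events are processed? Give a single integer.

Processing events:
Start: stock = 38
  Event 1 (restock 5): 38 + 5 = 43
  Event 2 (restock 38): 43 + 38 = 81
  Event 3 (sale 16): sell min(16,81)=16. stock: 81 - 16 = 65. total_sold = 16
  Event 4 (sale 22): sell min(22,65)=22. stock: 65 - 22 = 43. total_sold = 38
  Event 5 (sale 10): sell min(10,43)=10. stock: 43 - 10 = 33. total_sold = 48
  Event 6 (sale 18): sell min(18,33)=18. stock: 33 - 18 = 15. total_sold = 66
  Event 7 (sale 23): sell min(23,15)=15. stock: 15 - 15 = 0. total_sold = 81
  Event 8 (restock 33): 0 + 33 = 33
  Event 9 (restock 20): 33 + 20 = 53
Final: stock = 53, total_sold = 81

Answer: 53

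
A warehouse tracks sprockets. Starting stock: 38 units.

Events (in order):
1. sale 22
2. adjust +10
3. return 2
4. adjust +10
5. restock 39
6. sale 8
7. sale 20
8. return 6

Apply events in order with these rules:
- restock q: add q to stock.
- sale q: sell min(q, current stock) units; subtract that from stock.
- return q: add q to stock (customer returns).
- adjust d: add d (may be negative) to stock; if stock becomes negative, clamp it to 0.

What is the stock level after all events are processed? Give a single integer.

Processing events:
Start: stock = 38
  Event 1 (sale 22): sell min(22,38)=22. stock: 38 - 22 = 16. total_sold = 22
  Event 2 (adjust +10): 16 + 10 = 26
  Event 3 (return 2): 26 + 2 = 28
  Event 4 (adjust +10): 28 + 10 = 38
  Event 5 (restock 39): 38 + 39 = 77
  Event 6 (sale 8): sell min(8,77)=8. stock: 77 - 8 = 69. total_sold = 30
  Event 7 (sale 20): sell min(20,69)=20. stock: 69 - 20 = 49. total_sold = 50
  Event 8 (return 6): 49 + 6 = 55
Final: stock = 55, total_sold = 50

Answer: 55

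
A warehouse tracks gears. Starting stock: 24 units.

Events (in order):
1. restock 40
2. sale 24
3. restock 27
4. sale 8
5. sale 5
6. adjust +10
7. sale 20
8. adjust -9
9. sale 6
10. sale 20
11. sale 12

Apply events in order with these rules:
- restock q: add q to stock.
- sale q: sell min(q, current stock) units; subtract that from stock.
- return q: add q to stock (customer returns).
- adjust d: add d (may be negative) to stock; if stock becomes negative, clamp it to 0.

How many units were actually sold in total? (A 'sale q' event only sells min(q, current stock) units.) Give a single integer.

Processing events:
Start: stock = 24
  Event 1 (restock 40): 24 + 40 = 64
  Event 2 (sale 24): sell min(24,64)=24. stock: 64 - 24 = 40. total_sold = 24
  Event 3 (restock 27): 40 + 27 = 67
  Event 4 (sale 8): sell min(8,67)=8. stock: 67 - 8 = 59. total_sold = 32
  Event 5 (sale 5): sell min(5,59)=5. stock: 59 - 5 = 54. total_sold = 37
  Event 6 (adjust +10): 54 + 10 = 64
  Event 7 (sale 20): sell min(20,64)=20. stock: 64 - 20 = 44. total_sold = 57
  Event 8 (adjust -9): 44 + -9 = 35
  Event 9 (sale 6): sell min(6,35)=6. stock: 35 - 6 = 29. total_sold = 63
  Event 10 (sale 20): sell min(20,29)=20. stock: 29 - 20 = 9. total_sold = 83
  Event 11 (sale 12): sell min(12,9)=9. stock: 9 - 9 = 0. total_sold = 92
Final: stock = 0, total_sold = 92

Answer: 92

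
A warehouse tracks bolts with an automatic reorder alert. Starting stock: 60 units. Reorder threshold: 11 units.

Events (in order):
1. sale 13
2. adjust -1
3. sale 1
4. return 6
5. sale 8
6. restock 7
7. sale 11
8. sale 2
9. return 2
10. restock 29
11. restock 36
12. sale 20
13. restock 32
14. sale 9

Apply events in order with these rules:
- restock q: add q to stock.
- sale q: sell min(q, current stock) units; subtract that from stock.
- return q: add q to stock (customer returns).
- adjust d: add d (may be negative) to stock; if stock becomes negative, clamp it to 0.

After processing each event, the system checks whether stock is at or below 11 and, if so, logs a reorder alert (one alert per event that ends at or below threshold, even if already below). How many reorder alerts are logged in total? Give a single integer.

Answer: 0

Derivation:
Processing events:
Start: stock = 60
  Event 1 (sale 13): sell min(13,60)=13. stock: 60 - 13 = 47. total_sold = 13
  Event 2 (adjust -1): 47 + -1 = 46
  Event 3 (sale 1): sell min(1,46)=1. stock: 46 - 1 = 45. total_sold = 14
  Event 4 (return 6): 45 + 6 = 51
  Event 5 (sale 8): sell min(8,51)=8. stock: 51 - 8 = 43. total_sold = 22
  Event 6 (restock 7): 43 + 7 = 50
  Event 7 (sale 11): sell min(11,50)=11. stock: 50 - 11 = 39. total_sold = 33
  Event 8 (sale 2): sell min(2,39)=2. stock: 39 - 2 = 37. total_sold = 35
  Event 9 (return 2): 37 + 2 = 39
  Event 10 (restock 29): 39 + 29 = 68
  Event 11 (restock 36): 68 + 36 = 104
  Event 12 (sale 20): sell min(20,104)=20. stock: 104 - 20 = 84. total_sold = 55
  Event 13 (restock 32): 84 + 32 = 116
  Event 14 (sale 9): sell min(9,116)=9. stock: 116 - 9 = 107. total_sold = 64
Final: stock = 107, total_sold = 64

Checking against threshold 11:
  After event 1: stock=47 > 11
  After event 2: stock=46 > 11
  After event 3: stock=45 > 11
  After event 4: stock=51 > 11
  After event 5: stock=43 > 11
  After event 6: stock=50 > 11
  After event 7: stock=39 > 11
  After event 8: stock=37 > 11
  After event 9: stock=39 > 11
  After event 10: stock=68 > 11
  After event 11: stock=104 > 11
  After event 12: stock=84 > 11
  After event 13: stock=116 > 11
  After event 14: stock=107 > 11
Alert events: []. Count = 0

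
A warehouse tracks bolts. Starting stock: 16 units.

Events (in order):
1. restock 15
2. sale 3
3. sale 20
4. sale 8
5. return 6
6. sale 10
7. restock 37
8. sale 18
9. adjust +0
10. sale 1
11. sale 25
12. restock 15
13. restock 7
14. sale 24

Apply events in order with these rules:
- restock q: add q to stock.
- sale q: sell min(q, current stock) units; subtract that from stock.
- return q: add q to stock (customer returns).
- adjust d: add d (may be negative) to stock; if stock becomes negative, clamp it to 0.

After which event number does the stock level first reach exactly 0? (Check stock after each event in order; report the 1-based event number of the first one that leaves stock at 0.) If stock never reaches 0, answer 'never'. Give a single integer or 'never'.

Answer: 4

Derivation:
Processing events:
Start: stock = 16
  Event 1 (restock 15): 16 + 15 = 31
  Event 2 (sale 3): sell min(3,31)=3. stock: 31 - 3 = 28. total_sold = 3
  Event 3 (sale 20): sell min(20,28)=20. stock: 28 - 20 = 8. total_sold = 23
  Event 4 (sale 8): sell min(8,8)=8. stock: 8 - 8 = 0. total_sold = 31
  Event 5 (return 6): 0 + 6 = 6
  Event 6 (sale 10): sell min(10,6)=6. stock: 6 - 6 = 0. total_sold = 37
  Event 7 (restock 37): 0 + 37 = 37
  Event 8 (sale 18): sell min(18,37)=18. stock: 37 - 18 = 19. total_sold = 55
  Event 9 (adjust +0): 19 + 0 = 19
  Event 10 (sale 1): sell min(1,19)=1. stock: 19 - 1 = 18. total_sold = 56
  Event 11 (sale 25): sell min(25,18)=18. stock: 18 - 18 = 0. total_sold = 74
  Event 12 (restock 15): 0 + 15 = 15
  Event 13 (restock 7): 15 + 7 = 22
  Event 14 (sale 24): sell min(24,22)=22. stock: 22 - 22 = 0. total_sold = 96
Final: stock = 0, total_sold = 96

First zero at event 4.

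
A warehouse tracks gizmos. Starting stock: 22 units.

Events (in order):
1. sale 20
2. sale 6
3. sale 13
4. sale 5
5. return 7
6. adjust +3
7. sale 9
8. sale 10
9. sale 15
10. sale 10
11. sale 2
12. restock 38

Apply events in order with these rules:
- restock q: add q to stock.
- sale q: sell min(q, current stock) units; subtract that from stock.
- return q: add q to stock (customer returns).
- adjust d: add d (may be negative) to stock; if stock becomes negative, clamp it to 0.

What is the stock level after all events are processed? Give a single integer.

Answer: 38

Derivation:
Processing events:
Start: stock = 22
  Event 1 (sale 20): sell min(20,22)=20. stock: 22 - 20 = 2. total_sold = 20
  Event 2 (sale 6): sell min(6,2)=2. stock: 2 - 2 = 0. total_sold = 22
  Event 3 (sale 13): sell min(13,0)=0. stock: 0 - 0 = 0. total_sold = 22
  Event 4 (sale 5): sell min(5,0)=0. stock: 0 - 0 = 0. total_sold = 22
  Event 5 (return 7): 0 + 7 = 7
  Event 6 (adjust +3): 7 + 3 = 10
  Event 7 (sale 9): sell min(9,10)=9. stock: 10 - 9 = 1. total_sold = 31
  Event 8 (sale 10): sell min(10,1)=1. stock: 1 - 1 = 0. total_sold = 32
  Event 9 (sale 15): sell min(15,0)=0. stock: 0 - 0 = 0. total_sold = 32
  Event 10 (sale 10): sell min(10,0)=0. stock: 0 - 0 = 0. total_sold = 32
  Event 11 (sale 2): sell min(2,0)=0. stock: 0 - 0 = 0. total_sold = 32
  Event 12 (restock 38): 0 + 38 = 38
Final: stock = 38, total_sold = 32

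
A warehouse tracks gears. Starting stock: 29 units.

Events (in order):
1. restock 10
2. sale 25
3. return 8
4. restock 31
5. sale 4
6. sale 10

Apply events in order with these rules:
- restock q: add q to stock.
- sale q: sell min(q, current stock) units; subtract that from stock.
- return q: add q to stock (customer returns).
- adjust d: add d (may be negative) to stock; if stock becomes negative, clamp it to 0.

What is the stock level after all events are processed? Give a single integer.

Answer: 39

Derivation:
Processing events:
Start: stock = 29
  Event 1 (restock 10): 29 + 10 = 39
  Event 2 (sale 25): sell min(25,39)=25. stock: 39 - 25 = 14. total_sold = 25
  Event 3 (return 8): 14 + 8 = 22
  Event 4 (restock 31): 22 + 31 = 53
  Event 5 (sale 4): sell min(4,53)=4. stock: 53 - 4 = 49. total_sold = 29
  Event 6 (sale 10): sell min(10,49)=10. stock: 49 - 10 = 39. total_sold = 39
Final: stock = 39, total_sold = 39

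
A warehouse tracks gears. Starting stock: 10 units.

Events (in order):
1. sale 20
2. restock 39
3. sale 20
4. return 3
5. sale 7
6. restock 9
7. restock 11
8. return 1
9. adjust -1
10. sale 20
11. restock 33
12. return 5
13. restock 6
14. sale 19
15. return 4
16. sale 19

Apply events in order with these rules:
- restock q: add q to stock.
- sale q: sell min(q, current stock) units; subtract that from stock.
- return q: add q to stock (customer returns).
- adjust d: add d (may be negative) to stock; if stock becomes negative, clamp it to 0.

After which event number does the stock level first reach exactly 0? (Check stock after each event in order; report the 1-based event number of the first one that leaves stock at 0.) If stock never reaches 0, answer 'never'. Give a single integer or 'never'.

Processing events:
Start: stock = 10
  Event 1 (sale 20): sell min(20,10)=10. stock: 10 - 10 = 0. total_sold = 10
  Event 2 (restock 39): 0 + 39 = 39
  Event 3 (sale 20): sell min(20,39)=20. stock: 39 - 20 = 19. total_sold = 30
  Event 4 (return 3): 19 + 3 = 22
  Event 5 (sale 7): sell min(7,22)=7. stock: 22 - 7 = 15. total_sold = 37
  Event 6 (restock 9): 15 + 9 = 24
  Event 7 (restock 11): 24 + 11 = 35
  Event 8 (return 1): 35 + 1 = 36
  Event 9 (adjust -1): 36 + -1 = 35
  Event 10 (sale 20): sell min(20,35)=20. stock: 35 - 20 = 15. total_sold = 57
  Event 11 (restock 33): 15 + 33 = 48
  Event 12 (return 5): 48 + 5 = 53
  Event 13 (restock 6): 53 + 6 = 59
  Event 14 (sale 19): sell min(19,59)=19. stock: 59 - 19 = 40. total_sold = 76
  Event 15 (return 4): 40 + 4 = 44
  Event 16 (sale 19): sell min(19,44)=19. stock: 44 - 19 = 25. total_sold = 95
Final: stock = 25, total_sold = 95

First zero at event 1.

Answer: 1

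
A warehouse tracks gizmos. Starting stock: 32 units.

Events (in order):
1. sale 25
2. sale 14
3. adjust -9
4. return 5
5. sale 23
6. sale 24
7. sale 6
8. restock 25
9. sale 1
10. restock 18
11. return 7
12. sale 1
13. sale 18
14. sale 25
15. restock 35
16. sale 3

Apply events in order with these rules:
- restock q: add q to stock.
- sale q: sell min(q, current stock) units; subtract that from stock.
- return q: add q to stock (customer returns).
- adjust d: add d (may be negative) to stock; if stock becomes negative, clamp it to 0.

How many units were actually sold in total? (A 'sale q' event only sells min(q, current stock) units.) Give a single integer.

Answer: 85

Derivation:
Processing events:
Start: stock = 32
  Event 1 (sale 25): sell min(25,32)=25. stock: 32 - 25 = 7. total_sold = 25
  Event 2 (sale 14): sell min(14,7)=7. stock: 7 - 7 = 0. total_sold = 32
  Event 3 (adjust -9): 0 + -9 = 0 (clamped to 0)
  Event 4 (return 5): 0 + 5 = 5
  Event 5 (sale 23): sell min(23,5)=5. stock: 5 - 5 = 0. total_sold = 37
  Event 6 (sale 24): sell min(24,0)=0. stock: 0 - 0 = 0. total_sold = 37
  Event 7 (sale 6): sell min(6,0)=0. stock: 0 - 0 = 0. total_sold = 37
  Event 8 (restock 25): 0 + 25 = 25
  Event 9 (sale 1): sell min(1,25)=1. stock: 25 - 1 = 24. total_sold = 38
  Event 10 (restock 18): 24 + 18 = 42
  Event 11 (return 7): 42 + 7 = 49
  Event 12 (sale 1): sell min(1,49)=1. stock: 49 - 1 = 48. total_sold = 39
  Event 13 (sale 18): sell min(18,48)=18. stock: 48 - 18 = 30. total_sold = 57
  Event 14 (sale 25): sell min(25,30)=25. stock: 30 - 25 = 5. total_sold = 82
  Event 15 (restock 35): 5 + 35 = 40
  Event 16 (sale 3): sell min(3,40)=3. stock: 40 - 3 = 37. total_sold = 85
Final: stock = 37, total_sold = 85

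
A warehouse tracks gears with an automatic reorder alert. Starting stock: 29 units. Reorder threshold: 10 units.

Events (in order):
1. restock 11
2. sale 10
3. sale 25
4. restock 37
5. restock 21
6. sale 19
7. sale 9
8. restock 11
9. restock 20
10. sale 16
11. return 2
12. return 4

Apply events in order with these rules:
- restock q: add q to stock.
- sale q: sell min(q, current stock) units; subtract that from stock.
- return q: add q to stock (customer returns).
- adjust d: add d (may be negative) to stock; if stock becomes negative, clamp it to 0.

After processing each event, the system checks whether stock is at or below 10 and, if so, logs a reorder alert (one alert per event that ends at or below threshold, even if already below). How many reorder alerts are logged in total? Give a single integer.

Answer: 1

Derivation:
Processing events:
Start: stock = 29
  Event 1 (restock 11): 29 + 11 = 40
  Event 2 (sale 10): sell min(10,40)=10. stock: 40 - 10 = 30. total_sold = 10
  Event 3 (sale 25): sell min(25,30)=25. stock: 30 - 25 = 5. total_sold = 35
  Event 4 (restock 37): 5 + 37 = 42
  Event 5 (restock 21): 42 + 21 = 63
  Event 6 (sale 19): sell min(19,63)=19. stock: 63 - 19 = 44. total_sold = 54
  Event 7 (sale 9): sell min(9,44)=9. stock: 44 - 9 = 35. total_sold = 63
  Event 8 (restock 11): 35 + 11 = 46
  Event 9 (restock 20): 46 + 20 = 66
  Event 10 (sale 16): sell min(16,66)=16. stock: 66 - 16 = 50. total_sold = 79
  Event 11 (return 2): 50 + 2 = 52
  Event 12 (return 4): 52 + 4 = 56
Final: stock = 56, total_sold = 79

Checking against threshold 10:
  After event 1: stock=40 > 10
  After event 2: stock=30 > 10
  After event 3: stock=5 <= 10 -> ALERT
  After event 4: stock=42 > 10
  After event 5: stock=63 > 10
  After event 6: stock=44 > 10
  After event 7: stock=35 > 10
  After event 8: stock=46 > 10
  After event 9: stock=66 > 10
  After event 10: stock=50 > 10
  After event 11: stock=52 > 10
  After event 12: stock=56 > 10
Alert events: [3]. Count = 1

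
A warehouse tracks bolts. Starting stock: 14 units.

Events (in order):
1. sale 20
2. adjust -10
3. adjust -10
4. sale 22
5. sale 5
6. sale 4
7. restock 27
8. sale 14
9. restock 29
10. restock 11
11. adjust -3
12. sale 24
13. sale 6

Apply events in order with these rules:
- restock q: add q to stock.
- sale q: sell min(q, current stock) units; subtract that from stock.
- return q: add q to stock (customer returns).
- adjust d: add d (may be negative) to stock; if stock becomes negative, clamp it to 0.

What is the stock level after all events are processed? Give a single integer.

Answer: 20

Derivation:
Processing events:
Start: stock = 14
  Event 1 (sale 20): sell min(20,14)=14. stock: 14 - 14 = 0. total_sold = 14
  Event 2 (adjust -10): 0 + -10 = 0 (clamped to 0)
  Event 3 (adjust -10): 0 + -10 = 0 (clamped to 0)
  Event 4 (sale 22): sell min(22,0)=0. stock: 0 - 0 = 0. total_sold = 14
  Event 5 (sale 5): sell min(5,0)=0. stock: 0 - 0 = 0. total_sold = 14
  Event 6 (sale 4): sell min(4,0)=0. stock: 0 - 0 = 0. total_sold = 14
  Event 7 (restock 27): 0 + 27 = 27
  Event 8 (sale 14): sell min(14,27)=14. stock: 27 - 14 = 13. total_sold = 28
  Event 9 (restock 29): 13 + 29 = 42
  Event 10 (restock 11): 42 + 11 = 53
  Event 11 (adjust -3): 53 + -3 = 50
  Event 12 (sale 24): sell min(24,50)=24. stock: 50 - 24 = 26. total_sold = 52
  Event 13 (sale 6): sell min(6,26)=6. stock: 26 - 6 = 20. total_sold = 58
Final: stock = 20, total_sold = 58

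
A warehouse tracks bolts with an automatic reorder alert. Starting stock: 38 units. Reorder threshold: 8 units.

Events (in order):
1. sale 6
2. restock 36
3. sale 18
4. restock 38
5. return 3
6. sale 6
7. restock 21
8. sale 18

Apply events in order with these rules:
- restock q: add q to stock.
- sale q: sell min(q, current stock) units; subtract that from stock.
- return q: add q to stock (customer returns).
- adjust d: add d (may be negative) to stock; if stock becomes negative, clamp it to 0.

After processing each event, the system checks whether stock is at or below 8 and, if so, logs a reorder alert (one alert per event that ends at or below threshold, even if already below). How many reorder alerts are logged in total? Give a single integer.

Answer: 0

Derivation:
Processing events:
Start: stock = 38
  Event 1 (sale 6): sell min(6,38)=6. stock: 38 - 6 = 32. total_sold = 6
  Event 2 (restock 36): 32 + 36 = 68
  Event 3 (sale 18): sell min(18,68)=18. stock: 68 - 18 = 50. total_sold = 24
  Event 4 (restock 38): 50 + 38 = 88
  Event 5 (return 3): 88 + 3 = 91
  Event 6 (sale 6): sell min(6,91)=6. stock: 91 - 6 = 85. total_sold = 30
  Event 7 (restock 21): 85 + 21 = 106
  Event 8 (sale 18): sell min(18,106)=18. stock: 106 - 18 = 88. total_sold = 48
Final: stock = 88, total_sold = 48

Checking against threshold 8:
  After event 1: stock=32 > 8
  After event 2: stock=68 > 8
  After event 3: stock=50 > 8
  After event 4: stock=88 > 8
  After event 5: stock=91 > 8
  After event 6: stock=85 > 8
  After event 7: stock=106 > 8
  After event 8: stock=88 > 8
Alert events: []. Count = 0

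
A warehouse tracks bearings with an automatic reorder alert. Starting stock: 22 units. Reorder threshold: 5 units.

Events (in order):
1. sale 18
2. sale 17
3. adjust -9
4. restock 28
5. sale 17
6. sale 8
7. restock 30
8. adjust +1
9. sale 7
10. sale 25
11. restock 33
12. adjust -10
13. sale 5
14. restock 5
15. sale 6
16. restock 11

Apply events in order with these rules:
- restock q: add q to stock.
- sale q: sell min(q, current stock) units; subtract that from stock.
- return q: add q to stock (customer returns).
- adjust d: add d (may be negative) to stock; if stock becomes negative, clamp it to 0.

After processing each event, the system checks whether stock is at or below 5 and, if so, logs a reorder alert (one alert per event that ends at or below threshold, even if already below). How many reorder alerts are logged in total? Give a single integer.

Processing events:
Start: stock = 22
  Event 1 (sale 18): sell min(18,22)=18. stock: 22 - 18 = 4. total_sold = 18
  Event 2 (sale 17): sell min(17,4)=4. stock: 4 - 4 = 0. total_sold = 22
  Event 3 (adjust -9): 0 + -9 = 0 (clamped to 0)
  Event 4 (restock 28): 0 + 28 = 28
  Event 5 (sale 17): sell min(17,28)=17. stock: 28 - 17 = 11. total_sold = 39
  Event 6 (sale 8): sell min(8,11)=8. stock: 11 - 8 = 3. total_sold = 47
  Event 7 (restock 30): 3 + 30 = 33
  Event 8 (adjust +1): 33 + 1 = 34
  Event 9 (sale 7): sell min(7,34)=7. stock: 34 - 7 = 27. total_sold = 54
  Event 10 (sale 25): sell min(25,27)=25. stock: 27 - 25 = 2. total_sold = 79
  Event 11 (restock 33): 2 + 33 = 35
  Event 12 (adjust -10): 35 + -10 = 25
  Event 13 (sale 5): sell min(5,25)=5. stock: 25 - 5 = 20. total_sold = 84
  Event 14 (restock 5): 20 + 5 = 25
  Event 15 (sale 6): sell min(6,25)=6. stock: 25 - 6 = 19. total_sold = 90
  Event 16 (restock 11): 19 + 11 = 30
Final: stock = 30, total_sold = 90

Checking against threshold 5:
  After event 1: stock=4 <= 5 -> ALERT
  After event 2: stock=0 <= 5 -> ALERT
  After event 3: stock=0 <= 5 -> ALERT
  After event 4: stock=28 > 5
  After event 5: stock=11 > 5
  After event 6: stock=3 <= 5 -> ALERT
  After event 7: stock=33 > 5
  After event 8: stock=34 > 5
  After event 9: stock=27 > 5
  After event 10: stock=2 <= 5 -> ALERT
  After event 11: stock=35 > 5
  After event 12: stock=25 > 5
  After event 13: stock=20 > 5
  After event 14: stock=25 > 5
  After event 15: stock=19 > 5
  After event 16: stock=30 > 5
Alert events: [1, 2, 3, 6, 10]. Count = 5

Answer: 5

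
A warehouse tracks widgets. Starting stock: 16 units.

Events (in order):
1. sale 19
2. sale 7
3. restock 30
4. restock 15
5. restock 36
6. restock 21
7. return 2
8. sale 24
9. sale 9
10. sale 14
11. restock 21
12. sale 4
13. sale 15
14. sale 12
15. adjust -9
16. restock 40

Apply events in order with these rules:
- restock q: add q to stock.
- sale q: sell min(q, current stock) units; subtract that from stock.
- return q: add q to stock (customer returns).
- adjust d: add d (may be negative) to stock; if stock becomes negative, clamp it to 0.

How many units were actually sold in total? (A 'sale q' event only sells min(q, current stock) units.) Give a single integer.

Processing events:
Start: stock = 16
  Event 1 (sale 19): sell min(19,16)=16. stock: 16 - 16 = 0. total_sold = 16
  Event 2 (sale 7): sell min(7,0)=0. stock: 0 - 0 = 0. total_sold = 16
  Event 3 (restock 30): 0 + 30 = 30
  Event 4 (restock 15): 30 + 15 = 45
  Event 5 (restock 36): 45 + 36 = 81
  Event 6 (restock 21): 81 + 21 = 102
  Event 7 (return 2): 102 + 2 = 104
  Event 8 (sale 24): sell min(24,104)=24. stock: 104 - 24 = 80. total_sold = 40
  Event 9 (sale 9): sell min(9,80)=9. stock: 80 - 9 = 71. total_sold = 49
  Event 10 (sale 14): sell min(14,71)=14. stock: 71 - 14 = 57. total_sold = 63
  Event 11 (restock 21): 57 + 21 = 78
  Event 12 (sale 4): sell min(4,78)=4. stock: 78 - 4 = 74. total_sold = 67
  Event 13 (sale 15): sell min(15,74)=15. stock: 74 - 15 = 59. total_sold = 82
  Event 14 (sale 12): sell min(12,59)=12. stock: 59 - 12 = 47. total_sold = 94
  Event 15 (adjust -9): 47 + -9 = 38
  Event 16 (restock 40): 38 + 40 = 78
Final: stock = 78, total_sold = 94

Answer: 94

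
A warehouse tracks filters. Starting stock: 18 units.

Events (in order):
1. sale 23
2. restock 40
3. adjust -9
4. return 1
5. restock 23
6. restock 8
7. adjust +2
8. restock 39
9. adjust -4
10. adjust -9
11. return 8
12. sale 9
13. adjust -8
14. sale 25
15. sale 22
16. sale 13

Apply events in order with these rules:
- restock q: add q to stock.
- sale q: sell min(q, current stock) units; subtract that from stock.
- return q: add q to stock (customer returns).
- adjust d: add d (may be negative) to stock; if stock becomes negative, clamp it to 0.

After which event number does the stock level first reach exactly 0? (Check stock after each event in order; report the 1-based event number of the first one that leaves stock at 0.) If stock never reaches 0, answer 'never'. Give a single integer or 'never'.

Answer: 1

Derivation:
Processing events:
Start: stock = 18
  Event 1 (sale 23): sell min(23,18)=18. stock: 18 - 18 = 0. total_sold = 18
  Event 2 (restock 40): 0 + 40 = 40
  Event 3 (adjust -9): 40 + -9 = 31
  Event 4 (return 1): 31 + 1 = 32
  Event 5 (restock 23): 32 + 23 = 55
  Event 6 (restock 8): 55 + 8 = 63
  Event 7 (adjust +2): 63 + 2 = 65
  Event 8 (restock 39): 65 + 39 = 104
  Event 9 (adjust -4): 104 + -4 = 100
  Event 10 (adjust -9): 100 + -9 = 91
  Event 11 (return 8): 91 + 8 = 99
  Event 12 (sale 9): sell min(9,99)=9. stock: 99 - 9 = 90. total_sold = 27
  Event 13 (adjust -8): 90 + -8 = 82
  Event 14 (sale 25): sell min(25,82)=25. stock: 82 - 25 = 57. total_sold = 52
  Event 15 (sale 22): sell min(22,57)=22. stock: 57 - 22 = 35. total_sold = 74
  Event 16 (sale 13): sell min(13,35)=13. stock: 35 - 13 = 22. total_sold = 87
Final: stock = 22, total_sold = 87

First zero at event 1.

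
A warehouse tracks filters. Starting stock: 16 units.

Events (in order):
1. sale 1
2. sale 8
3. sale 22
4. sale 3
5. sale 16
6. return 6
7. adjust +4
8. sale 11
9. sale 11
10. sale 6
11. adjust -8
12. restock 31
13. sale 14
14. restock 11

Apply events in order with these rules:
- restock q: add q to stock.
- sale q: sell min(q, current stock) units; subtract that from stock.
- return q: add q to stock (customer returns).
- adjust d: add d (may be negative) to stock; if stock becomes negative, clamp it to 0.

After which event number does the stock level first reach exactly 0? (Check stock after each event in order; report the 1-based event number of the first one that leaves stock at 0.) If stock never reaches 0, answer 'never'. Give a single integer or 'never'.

Processing events:
Start: stock = 16
  Event 1 (sale 1): sell min(1,16)=1. stock: 16 - 1 = 15. total_sold = 1
  Event 2 (sale 8): sell min(8,15)=8. stock: 15 - 8 = 7. total_sold = 9
  Event 3 (sale 22): sell min(22,7)=7. stock: 7 - 7 = 0. total_sold = 16
  Event 4 (sale 3): sell min(3,0)=0. stock: 0 - 0 = 0. total_sold = 16
  Event 5 (sale 16): sell min(16,0)=0. stock: 0 - 0 = 0. total_sold = 16
  Event 6 (return 6): 0 + 6 = 6
  Event 7 (adjust +4): 6 + 4 = 10
  Event 8 (sale 11): sell min(11,10)=10. stock: 10 - 10 = 0. total_sold = 26
  Event 9 (sale 11): sell min(11,0)=0. stock: 0 - 0 = 0. total_sold = 26
  Event 10 (sale 6): sell min(6,0)=0. stock: 0 - 0 = 0. total_sold = 26
  Event 11 (adjust -8): 0 + -8 = 0 (clamped to 0)
  Event 12 (restock 31): 0 + 31 = 31
  Event 13 (sale 14): sell min(14,31)=14. stock: 31 - 14 = 17. total_sold = 40
  Event 14 (restock 11): 17 + 11 = 28
Final: stock = 28, total_sold = 40

First zero at event 3.

Answer: 3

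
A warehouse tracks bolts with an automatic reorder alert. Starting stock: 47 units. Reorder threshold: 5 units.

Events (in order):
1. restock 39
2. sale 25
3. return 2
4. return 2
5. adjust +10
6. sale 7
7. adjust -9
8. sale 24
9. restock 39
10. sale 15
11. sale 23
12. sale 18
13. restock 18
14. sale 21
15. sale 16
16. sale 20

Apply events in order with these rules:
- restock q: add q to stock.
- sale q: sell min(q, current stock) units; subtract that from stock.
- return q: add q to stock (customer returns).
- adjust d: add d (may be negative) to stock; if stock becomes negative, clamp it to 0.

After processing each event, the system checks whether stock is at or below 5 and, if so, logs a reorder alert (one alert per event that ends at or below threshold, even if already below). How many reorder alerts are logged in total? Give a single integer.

Processing events:
Start: stock = 47
  Event 1 (restock 39): 47 + 39 = 86
  Event 2 (sale 25): sell min(25,86)=25. stock: 86 - 25 = 61. total_sold = 25
  Event 3 (return 2): 61 + 2 = 63
  Event 4 (return 2): 63 + 2 = 65
  Event 5 (adjust +10): 65 + 10 = 75
  Event 6 (sale 7): sell min(7,75)=7. stock: 75 - 7 = 68. total_sold = 32
  Event 7 (adjust -9): 68 + -9 = 59
  Event 8 (sale 24): sell min(24,59)=24. stock: 59 - 24 = 35. total_sold = 56
  Event 9 (restock 39): 35 + 39 = 74
  Event 10 (sale 15): sell min(15,74)=15. stock: 74 - 15 = 59. total_sold = 71
  Event 11 (sale 23): sell min(23,59)=23. stock: 59 - 23 = 36. total_sold = 94
  Event 12 (sale 18): sell min(18,36)=18. stock: 36 - 18 = 18. total_sold = 112
  Event 13 (restock 18): 18 + 18 = 36
  Event 14 (sale 21): sell min(21,36)=21. stock: 36 - 21 = 15. total_sold = 133
  Event 15 (sale 16): sell min(16,15)=15. stock: 15 - 15 = 0. total_sold = 148
  Event 16 (sale 20): sell min(20,0)=0. stock: 0 - 0 = 0. total_sold = 148
Final: stock = 0, total_sold = 148

Checking against threshold 5:
  After event 1: stock=86 > 5
  After event 2: stock=61 > 5
  After event 3: stock=63 > 5
  After event 4: stock=65 > 5
  After event 5: stock=75 > 5
  After event 6: stock=68 > 5
  After event 7: stock=59 > 5
  After event 8: stock=35 > 5
  After event 9: stock=74 > 5
  After event 10: stock=59 > 5
  After event 11: stock=36 > 5
  After event 12: stock=18 > 5
  After event 13: stock=36 > 5
  After event 14: stock=15 > 5
  After event 15: stock=0 <= 5 -> ALERT
  After event 16: stock=0 <= 5 -> ALERT
Alert events: [15, 16]. Count = 2

Answer: 2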